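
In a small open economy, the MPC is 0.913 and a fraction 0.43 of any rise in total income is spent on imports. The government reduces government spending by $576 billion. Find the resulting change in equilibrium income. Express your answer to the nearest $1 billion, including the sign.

−$1,114 billion

Spending multiplier = 1/(1 − c + m) = 1/(1 − 0.913 + 0.43) = 1/0.517 ≈ 1.934.
ΔY = k × ΔG = (−$576 billion) / 0.517 ≈ −$1,114 billion.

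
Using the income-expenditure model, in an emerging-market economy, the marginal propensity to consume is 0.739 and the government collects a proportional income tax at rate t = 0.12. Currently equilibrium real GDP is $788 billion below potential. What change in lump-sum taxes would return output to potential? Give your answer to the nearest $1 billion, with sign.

Spending multiplier = 1/(1 − c(1−t)) = 1/(1 − 0.739×0.88) = 1/0.34968 ≈ 2.86.
Tax multiplier = −c·k = −0.739/0.34968 ≈ −2.113. Need ΔY = +$788 billion, so ΔT = ΔY/(−c·k) = −(+$788 billion) × 0.34968 / 0.739 ≈ −$373 billion.
The government should cut lump-sum taxes by $373 billion.

−$373 billion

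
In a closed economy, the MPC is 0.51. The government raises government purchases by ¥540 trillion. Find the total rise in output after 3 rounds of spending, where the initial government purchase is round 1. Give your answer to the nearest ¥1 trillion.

¥956 trillion

Round 1 adds ΔG = ¥540 trillion; each later round is MPC = 0.51 times the previous.
After 3 rounds: 540 + 275.4 + 140.454 = ΔG·(1 − c^3)/(1 − c) = 540 × (1 − 0.132651)/0.49 ≈ ¥956 trillion.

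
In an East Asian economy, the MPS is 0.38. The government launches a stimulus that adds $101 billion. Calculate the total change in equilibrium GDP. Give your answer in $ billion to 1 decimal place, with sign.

+$265.8 billion

MPC = 1 − MPS = 1 − 0.38 = 0.62.
Expenditure multiplier = 1/(1 − MPC) = 1/(1 − 0.62) = 1/0.38 ≈ 2.632.
ΔY = k × ΔG = (+$101 billion) / 0.38 ≈ +$265.8 billion.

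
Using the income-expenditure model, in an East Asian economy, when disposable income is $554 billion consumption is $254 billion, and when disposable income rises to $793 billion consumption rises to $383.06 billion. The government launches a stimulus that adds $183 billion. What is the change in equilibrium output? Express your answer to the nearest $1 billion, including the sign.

MPC = ΔC/ΔYd = (383.06 − 254)/(793 − 554) = 129.06/239 = 0.54.
Government-spending multiplier = 1/(1 − MPC) = 1/(1 − 0.54) = 1/0.46 ≈ 2.174.
ΔY = k × ΔG = (+$183 billion) / 0.46 ≈ +$398 billion.

+$398 billion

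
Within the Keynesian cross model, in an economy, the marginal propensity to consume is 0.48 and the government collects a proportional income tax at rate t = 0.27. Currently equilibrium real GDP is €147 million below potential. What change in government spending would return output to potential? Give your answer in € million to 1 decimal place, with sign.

Spending multiplier = 1/(1 − c(1−t)) = 1/(1 − 0.48×0.73) = 1/0.6496 ≈ 1.539.
Need ΔY = +€147 million, so ΔG = ΔY/k = (+€147 million) × 0.6496 ≈ +€95.5 million.
The government should increase government spending by €95.5 million.

+€95.5 million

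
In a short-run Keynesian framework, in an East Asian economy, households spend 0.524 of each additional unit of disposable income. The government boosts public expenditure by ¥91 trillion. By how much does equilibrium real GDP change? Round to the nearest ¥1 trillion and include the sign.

Spending multiplier = 1/(1 − MPC) = 1/(1 − 0.524) = 1/0.476 ≈ 2.101.
ΔY = k × ΔG = (+¥91 trillion) / 0.476 ≈ +¥191 trillion.

+¥191 trillion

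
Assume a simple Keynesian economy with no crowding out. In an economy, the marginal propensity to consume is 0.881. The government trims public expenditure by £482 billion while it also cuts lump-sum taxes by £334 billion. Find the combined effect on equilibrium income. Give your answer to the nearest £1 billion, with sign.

−£1,578 billion

Expenditure multiplier = 1/(1 − MPC) = 1/(1 − 0.881) = 1/0.119 ≈ 8.403.
ΔG contributes k·ΔG = (−£482 billion) / 0.119 ≈ −£4,050.4 billion.
ΔT of −£334 billion changes first-round spending by −c·ΔT = +£294.254 billion, contributing k·(−c·ΔT) = (+£294.254 billion) / 0.119 ≈ +£2,472.7 billion.
Net ΔY = k(ΔG − c·ΔT) = (−£187.746 billion) / 0.119 ≈ −£1,578 billion.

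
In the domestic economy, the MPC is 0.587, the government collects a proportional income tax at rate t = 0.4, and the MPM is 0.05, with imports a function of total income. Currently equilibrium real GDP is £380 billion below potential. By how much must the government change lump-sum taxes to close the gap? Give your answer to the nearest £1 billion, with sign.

Spending multiplier = 1/(1 − c(1−t) + m) = 1/(1 − 0.587×0.6 + 0.05) = 1/0.6978 ≈ 1.433.
Tax multiplier = −c·k = −0.587/0.6978 ≈ −0.841. Need ΔY = +£380 billion, so ΔT = ΔY/(−c·k) = −(+£380 billion) × 0.6978 / 0.587 ≈ −£452 billion.
The government should cut lump-sum taxes by £452 billion.

−£452 billion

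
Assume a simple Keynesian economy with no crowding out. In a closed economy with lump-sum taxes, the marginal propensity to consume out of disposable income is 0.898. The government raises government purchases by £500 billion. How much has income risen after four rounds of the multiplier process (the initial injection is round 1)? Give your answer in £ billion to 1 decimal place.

£1,714.3 billion

Round 1 adds ΔG = £500 billion; each later round is MPC = 0.898 times the previous.
After 4 rounds: 500 + 449 + 403.202 + 362.075396 = ΔG·(1 − c^4)/(1 − c) = 500 × (1 − 0.650287411216)/0.102 ≈ £1,714.3 billion.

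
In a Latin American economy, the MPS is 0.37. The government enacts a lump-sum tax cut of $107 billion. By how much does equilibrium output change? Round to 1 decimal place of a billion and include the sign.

MPC = 1 − MPS = 1 − 0.37 = 0.63.
A lump-sum tax change of −$107 billion shifts disposable income by +$107 billion; first-round consumption changes by −c × ΔT = −0.63 × (−$107 billion) = +$67.41 billion.
Expenditure multiplier = 1/(1 − MPC) = 1/(1 − 0.63) = 1/0.37 ≈ 2.703.
The tax multiplier is −c × k ≈ −1.703, so ΔY = k × (−c·ΔT) = (+$67.41 billion) / 0.37 ≈ +$182.2 billion.

+$182.2 billion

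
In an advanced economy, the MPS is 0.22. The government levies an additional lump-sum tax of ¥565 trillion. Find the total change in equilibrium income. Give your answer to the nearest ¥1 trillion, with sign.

MPC = 1 − MPS = 1 − 0.22 = 0.78.
A lump-sum tax change of +¥565 trillion shifts disposable income by −¥565 trillion; first-round consumption changes by −c × ΔT = −0.78 × (+¥565 trillion) = −¥440.7 trillion.
Expenditure multiplier = 1/(1 − MPC) = 1/(1 − 0.78) = 1/0.22 ≈ 4.545.
The tax multiplier is −c × k ≈ −3.545, so ΔY = k × (−c·ΔT) = (−¥440.7 trillion) / 0.22 ≈ −¥2,003 trillion.

−¥2,003 trillion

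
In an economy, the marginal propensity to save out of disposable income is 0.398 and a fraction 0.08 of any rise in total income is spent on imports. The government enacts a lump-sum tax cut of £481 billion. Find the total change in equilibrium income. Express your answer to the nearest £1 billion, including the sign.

MPC = 1 − MPS = 1 − 0.398 = 0.602.
A lump-sum tax change of −£481 billion shifts disposable income by +£481 billion; first-round consumption changes by −c × ΔT = −0.602 × (−£481 billion) = +£289.562 billion.
Expenditure multiplier = 1/(1 − c + m) = 1/(1 − 0.602 + 0.08) = 1/0.478 ≈ 2.092.
The tax multiplier is −c × k ≈ −1.259, so ΔY = k × (−c·ΔT) = (+£289.562 billion) / 0.478 ≈ +£606 billion.

+£606 billion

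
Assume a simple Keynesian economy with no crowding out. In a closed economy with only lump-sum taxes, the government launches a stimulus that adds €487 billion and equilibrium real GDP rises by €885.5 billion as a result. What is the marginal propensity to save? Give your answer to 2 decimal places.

Implied spending multiplier k = ΔY/ΔG = 885.5/487 ≈ 1.8183.
Since k = 1/(1 − MPC), MPC = 1 − 1/k = 1 − ΔG/ΔY = 1 − 487/885.5 ≈ 0.45.
MPS = 1 − MPC = 0.55.

0.55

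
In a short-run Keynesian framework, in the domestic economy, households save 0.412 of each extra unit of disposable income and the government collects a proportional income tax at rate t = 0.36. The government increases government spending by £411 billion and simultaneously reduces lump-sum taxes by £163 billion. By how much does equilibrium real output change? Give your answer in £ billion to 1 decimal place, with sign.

+£812.7 billion

MPC = 1 − MPS = 1 − 0.412 = 0.588.
Expenditure multiplier = 1/(1 − c(1−t)) = 1/(1 − 0.588×0.64) = 1/0.62368 ≈ 1.603.
ΔG contributes k·ΔG = (+£411 billion) / 0.62368 ≈ +£659 billion.
ΔT of −£163 billion changes first-round spending by −c·ΔT = +£95.844 billion, contributing k·(−c·ΔT) = (+£95.844 billion) / 0.62368 ≈ +£153.7 billion.
Net ΔY = k(ΔG − c·ΔT) = (+£506.844 billion) / 0.62368 ≈ +£812.7 billion.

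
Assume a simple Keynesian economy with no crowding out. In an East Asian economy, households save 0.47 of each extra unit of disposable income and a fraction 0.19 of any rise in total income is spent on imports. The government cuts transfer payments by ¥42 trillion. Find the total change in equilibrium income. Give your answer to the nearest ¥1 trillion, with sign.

−¥34 trillion

MPC = 1 − MPS = 1 − 0.47 = 0.53.
The transfer change shifts disposable income by −¥42 trillion, so first-round consumption changes by c·ΔTR = 0.53 × (−¥42 trillion) = −¥22.26 trillion.
Expenditure multiplier = 1/(1 − c + m) = 1/(1 − 0.53 + 0.19) = 1/0.66 ≈ 1.515.
The transfer multiplier is c × k ≈ 0.803, so ΔY = k × (c·ΔTR) = (−¥22.26 trillion) / 0.66 ≈ −¥34 trillion.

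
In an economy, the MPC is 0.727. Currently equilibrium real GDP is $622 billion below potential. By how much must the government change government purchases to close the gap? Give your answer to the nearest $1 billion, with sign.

Spending multiplier = 1/(1 − MPC) = 1/(1 − 0.727) = 1/0.273 ≈ 3.663.
Need ΔY = +$622 billion, so ΔG = ΔY/k = (+$622 billion) × 0.273 ≈ +$170 billion.
The government should increase government purchases by $170 billion.

+$170 billion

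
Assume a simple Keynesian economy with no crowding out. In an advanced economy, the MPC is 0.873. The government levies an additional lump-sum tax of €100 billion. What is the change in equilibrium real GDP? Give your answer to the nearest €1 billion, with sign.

A lump-sum tax change of +€100 billion shifts disposable income by −€100 billion; first-round consumption changes by −c × ΔT = −0.873 × (+€100 billion) = −€87.3 billion.
Expenditure multiplier = 1/(1 − MPC) = 1/(1 − 0.873) = 1/0.127 ≈ 7.874.
The tax multiplier is −c × k ≈ −6.874, so ΔY = k × (−c·ΔT) = (−€87.3 billion) / 0.127 ≈ −€687 billion.

−€687 billion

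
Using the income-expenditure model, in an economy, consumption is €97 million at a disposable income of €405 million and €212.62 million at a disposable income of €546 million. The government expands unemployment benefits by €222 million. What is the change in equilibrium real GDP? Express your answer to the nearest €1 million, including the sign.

+€1,011 million

MPC = ΔC/ΔYd = (212.62 − 97)/(546 − 405) = 115.62/141 = 0.82.
The transfer change shifts disposable income by +€222 million, so first-round consumption changes by c·ΔTR = 0.82 × (+€222 million) = +€182.04 million.
Expenditure multiplier = 1/(1 − MPC) = 1/(1 − 0.82) = 1/0.18 ≈ 5.556.
The transfer multiplier is c × k ≈ 4.556, so ΔY = k × (c·ΔTR) = (+€182.04 million) / 0.18 ≈ +€1,011 million.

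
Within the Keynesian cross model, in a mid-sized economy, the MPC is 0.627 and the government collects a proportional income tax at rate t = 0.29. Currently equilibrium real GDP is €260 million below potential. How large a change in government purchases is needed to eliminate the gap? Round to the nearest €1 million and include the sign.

Spending multiplier = 1/(1 − c(1−t)) = 1/(1 − 0.627×0.71) = 1/0.55483 ≈ 1.802.
Need ΔY = +€260 million, so ΔG = ΔY/k = (+€260 million) × 0.55483 ≈ +€144 million.
The government should increase government purchases by €144 million.

+€144 million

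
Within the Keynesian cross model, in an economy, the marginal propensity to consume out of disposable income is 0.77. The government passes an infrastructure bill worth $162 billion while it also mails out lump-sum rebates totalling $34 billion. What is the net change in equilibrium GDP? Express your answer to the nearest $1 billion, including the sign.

+$818 billion

Expenditure multiplier = 1/(1 − MPC) = 1/(1 − 0.77) = 1/0.23 ≈ 4.348.
ΔG contributes k·ΔG = (+$162 billion) / 0.23 ≈ +$704.3 billion.
ΔT of −$34 billion changes first-round spending by −c·ΔT = +$26.18 billion, contributing k·(−c·ΔT) = (+$26.18 billion) / 0.23 ≈ +$113.8 billion.
Net ΔY = k(ΔG − c·ΔT) = (+$188.18 billion) / 0.23 ≈ +$818 billion.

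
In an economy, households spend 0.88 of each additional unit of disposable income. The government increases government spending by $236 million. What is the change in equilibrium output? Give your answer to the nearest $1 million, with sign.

+$1,967 million

Expenditure multiplier = 1/(1 − MPC) = 1/(1 − 0.88) = 1/0.12 ≈ 8.333.
ΔY = k × ΔG = (+$236 million) / 0.12 ≈ +$1,967 million.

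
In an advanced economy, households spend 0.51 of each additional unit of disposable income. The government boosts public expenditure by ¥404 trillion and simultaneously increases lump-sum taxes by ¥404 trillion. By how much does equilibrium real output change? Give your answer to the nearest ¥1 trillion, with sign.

+¥404 trillion

Expenditure multiplier = 1/(1 − MPC) = 1/(1 − 0.51) = 1/0.49 ≈ 2.041.
ΔG contributes k·ΔG = (+¥404 trillion) / 0.49 ≈ +¥824.5 trillion.
ΔT of +¥404 trillion changes first-round spending by −c·ΔT = −¥206.04 trillion, contributing k·(−c·ΔT) = (−¥206.04 trillion) / 0.49 ≈ −¥420.5 trillion.
With ΔG = ΔT and no other leakages, the balanced-budget multiplier is 1, so ΔY = ΔG = +¥404 trillion.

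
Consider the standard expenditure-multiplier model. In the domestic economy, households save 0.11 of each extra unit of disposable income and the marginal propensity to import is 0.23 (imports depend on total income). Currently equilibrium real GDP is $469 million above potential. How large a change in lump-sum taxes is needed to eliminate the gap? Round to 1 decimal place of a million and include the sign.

+$179.2 million

MPC = 1 − MPS = 1 − 0.11 = 0.89.
Spending multiplier = 1/(1 − c + m) = 1/(1 − 0.89 + 0.23) = 1/0.34 ≈ 2.941.
Tax multiplier = −c·k = −0.89/0.34 ≈ −2.618. Need ΔY = −$469 million, so ΔT = ΔY/(−c·k) = −(−$469 million) × 0.34 / 0.89 ≈ +$179.2 million.
The government should raise lump-sum taxes by $179.2 million.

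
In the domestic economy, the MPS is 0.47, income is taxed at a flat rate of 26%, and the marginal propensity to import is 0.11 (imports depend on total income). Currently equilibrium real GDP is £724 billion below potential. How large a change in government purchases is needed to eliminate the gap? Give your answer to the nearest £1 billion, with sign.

+£520 billion

MPC = 1 − MPS = 1 − 0.47 = 0.53.
Spending multiplier = 1/(1 − c(1−t) + m) = 1/(1 − 0.53×0.74 + 0.11) = 1/0.7178 ≈ 1.393.
Need ΔY = +£724 billion, so ΔG = ΔY/k = (+£724 billion) × 0.7178 ≈ +£520 billion.
The government should increase government purchases by £520 billion.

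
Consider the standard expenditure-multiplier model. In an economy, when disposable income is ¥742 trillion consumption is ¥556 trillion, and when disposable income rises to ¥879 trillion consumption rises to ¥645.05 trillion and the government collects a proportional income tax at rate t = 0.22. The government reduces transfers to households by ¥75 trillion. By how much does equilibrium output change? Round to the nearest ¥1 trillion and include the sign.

MPC = ΔC/ΔYd = (645.05 − 556)/(879 − 742) = 89.05/137 = 0.65.
The transfer change shifts disposable income by −¥75 trillion, so first-round consumption changes by c·ΔTR = 0.65 × (−¥75 trillion) = −¥48.75 trillion.
Expenditure multiplier = 1/(1 − c(1−t)) = 1/(1 − 0.65×0.78) = 1/0.493 ≈ 2.028.
The transfer multiplier is c × k ≈ 1.318, so ΔY = k × (c·ΔTR) = (−¥48.75 trillion) / 0.493 ≈ −¥99 trillion.

−¥99 trillion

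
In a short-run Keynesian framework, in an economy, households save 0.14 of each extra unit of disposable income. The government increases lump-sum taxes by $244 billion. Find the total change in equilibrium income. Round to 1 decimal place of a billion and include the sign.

−$1,498.9 billion

MPC = 1 − MPS = 1 − 0.14 = 0.86.
A lump-sum tax change of +$244 billion shifts disposable income by −$244 billion; first-round consumption changes by −c × ΔT = −0.86 × (+$244 billion) = −$209.84 billion.
Expenditure multiplier = 1/(1 − MPC) = 1/(1 − 0.86) = 1/0.14 ≈ 7.143.
The tax multiplier is −c × k ≈ −6.143, so ΔY = k × (−c·ΔT) = (−$209.84 billion) / 0.14 ≈ −$1,498.9 billion.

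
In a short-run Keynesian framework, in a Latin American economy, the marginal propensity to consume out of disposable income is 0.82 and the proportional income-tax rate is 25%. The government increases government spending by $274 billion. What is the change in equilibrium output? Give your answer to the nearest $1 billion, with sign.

+$712 billion

Expenditure multiplier = 1/(1 − c(1−t)) = 1/(1 − 0.82×0.75) = 1/0.385 ≈ 2.597.
ΔY = k × ΔG = (+$274 billion) / 0.385 ≈ +$712 billion.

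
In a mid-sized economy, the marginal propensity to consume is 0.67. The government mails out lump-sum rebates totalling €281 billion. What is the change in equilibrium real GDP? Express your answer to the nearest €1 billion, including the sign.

+€571 billion

A lump-sum tax change of −€281 billion shifts disposable income by +€281 billion; first-round consumption changes by −c × ΔT = −0.67 × (−€281 billion) = +€188.27 billion.
Expenditure multiplier = 1/(1 − MPC) = 1/(1 − 0.67) = 1/0.33 ≈ 3.03.
The tax multiplier is −c × k ≈ −2.03, so ΔY = k × (−c·ΔT) = (+€188.27 billion) / 0.33 ≈ +€571 billion.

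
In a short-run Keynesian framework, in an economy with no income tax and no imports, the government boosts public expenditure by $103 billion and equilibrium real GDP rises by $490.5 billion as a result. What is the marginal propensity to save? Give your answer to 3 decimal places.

0.210

Implied spending multiplier k = ΔY/ΔG = 490.5/103 ≈ 4.7621.
Since k = 1/(1 − MPC), MPC = 1 − 1/k = 1 − ΔG/ΔY = 1 − 103/490.5 ≈ 0.790.
MPS = 1 − MPC = 0.210.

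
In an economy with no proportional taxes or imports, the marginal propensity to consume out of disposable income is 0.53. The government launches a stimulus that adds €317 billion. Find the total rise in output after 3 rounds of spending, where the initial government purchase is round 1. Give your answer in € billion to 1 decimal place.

€574.1 billion

Round 1 adds ΔG = €317 billion; each later round is MPC = 0.53 times the previous.
After 3 rounds: 317 + 168.01 + 89.0453 = ΔG·(1 − c^3)/(1 − c) = 317 × (1 − 0.148877)/0.47 ≈ €574.1 billion.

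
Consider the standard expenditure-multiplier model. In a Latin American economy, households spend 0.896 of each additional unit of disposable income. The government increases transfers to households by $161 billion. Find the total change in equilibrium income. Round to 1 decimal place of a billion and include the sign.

The transfer change shifts disposable income by +$161 billion, so first-round consumption changes by c·ΔTR = 0.896 × (+$161 billion) = +$144.256 billion.
Expenditure multiplier = 1/(1 − MPC) = 1/(1 − 0.896) = 1/0.104 ≈ 9.615.
The transfer multiplier is c × k ≈ 8.615, so ΔY = k × (c·ΔTR) = (+$144.256 billion) / 0.104 ≈ +$1,387.1 billion.

+$1,387.1 billion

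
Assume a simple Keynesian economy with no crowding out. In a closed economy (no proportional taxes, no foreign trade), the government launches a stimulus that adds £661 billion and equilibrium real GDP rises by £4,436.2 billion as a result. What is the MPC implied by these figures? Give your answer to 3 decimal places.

Implied spending multiplier k = ΔY/ΔG = 4,436.2/661 ≈ 6.7113.
Since k = 1/(1 − MPC), MPC = 1 − 1/k = 1 − ΔG/ΔY = 1 − 661/4,436.2 ≈ 0.851.

0.851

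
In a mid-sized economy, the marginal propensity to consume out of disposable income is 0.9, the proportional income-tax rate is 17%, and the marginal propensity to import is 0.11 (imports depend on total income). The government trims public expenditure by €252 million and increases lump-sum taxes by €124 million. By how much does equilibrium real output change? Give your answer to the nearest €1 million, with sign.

−€1,002 million

Expenditure multiplier = 1/(1 − c(1−t) + m) = 1/(1 − 0.9×0.83 + 0.11) = 1/0.363 ≈ 2.755.
ΔG contributes k·ΔG = (−€252 million) / 0.363 ≈ −€694.2 million.
ΔT of +€124 million changes first-round spending by −c·ΔT = −€111.6 million, contributing k·(−c·ΔT) = (−€111.6 million) / 0.363 ≈ −€307.4 million.
Net ΔY = k(ΔG − c·ΔT) = (−€363.6 million) / 0.363 ≈ −€1,002 million.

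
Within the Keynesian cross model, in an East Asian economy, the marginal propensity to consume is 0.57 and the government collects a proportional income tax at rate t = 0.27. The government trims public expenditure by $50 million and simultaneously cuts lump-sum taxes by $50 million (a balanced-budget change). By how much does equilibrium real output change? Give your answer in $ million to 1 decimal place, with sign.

Expenditure multiplier = 1/(1 − c(1−t)) = 1/(1 − 0.57×0.73) = 1/0.5839 ≈ 1.713.
ΔG contributes k·ΔG = (−$50 million) / 0.5839 ≈ −$85.6 million.
ΔT of −$50 million changes first-round spending by −c·ΔT = +$28.5 million, contributing k·(−c·ΔT) = (+$28.5 million) / 0.5839 ≈ +$48.8 million.
Net ΔY = k(ΔG − c·ΔT) = (−$21.5 million) / 0.5839 ≈ −$36.8 million.

−$36.8 million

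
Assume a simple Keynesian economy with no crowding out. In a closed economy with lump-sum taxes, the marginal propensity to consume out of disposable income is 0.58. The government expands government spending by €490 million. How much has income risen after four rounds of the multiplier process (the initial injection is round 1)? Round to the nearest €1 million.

€1,035 million

Round 1 adds ΔG = €490 million; each later round is MPC = 0.58 times the previous.
After 4 rounds: 490 + 284.2 + 164.836 + 95.60488 = ΔG·(1 − c^4)/(1 − c) = 490 × (1 − 0.11316496)/0.42 ≈ €1,035 million.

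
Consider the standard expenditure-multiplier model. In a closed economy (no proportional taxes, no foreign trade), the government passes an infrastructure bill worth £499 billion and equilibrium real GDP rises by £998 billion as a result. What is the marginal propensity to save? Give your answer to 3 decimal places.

0.500

Implied spending multiplier k = ΔY/ΔG = 998/499 = 2.
Since k = 1/(1 − MPC), MPC = 1 − 1/k = 1 − ΔG/ΔY = 1 − 499/998 = 0.500.
MPS = 1 − MPC = 0.500.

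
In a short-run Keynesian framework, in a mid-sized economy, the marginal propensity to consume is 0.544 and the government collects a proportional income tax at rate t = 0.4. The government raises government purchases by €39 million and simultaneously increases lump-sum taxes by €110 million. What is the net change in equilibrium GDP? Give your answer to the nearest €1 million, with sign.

−€31 million

Expenditure multiplier = 1/(1 − c(1−t)) = 1/(1 − 0.544×0.6) = 1/0.6736 ≈ 1.485.
ΔG contributes k·ΔG = (+€39 million) / 0.6736 ≈ +€57.9 million.
ΔT of +€110 million changes first-round spending by −c·ΔT = −€59.84 million, contributing k·(−c·ΔT) = (−€59.84 million) / 0.6736 ≈ −€88.8 million.
Net ΔY = k(ΔG − c·ΔT) = (−€20.84 million) / 0.6736 ≈ −€31 million.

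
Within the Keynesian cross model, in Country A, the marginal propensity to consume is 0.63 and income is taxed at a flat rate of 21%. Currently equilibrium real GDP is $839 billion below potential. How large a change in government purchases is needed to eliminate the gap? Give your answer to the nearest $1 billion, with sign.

+$421 billion

Spending multiplier = 1/(1 − c(1−t)) = 1/(1 − 0.63×0.79) = 1/0.5023 ≈ 1.991.
Need ΔY = +$839 billion, so ΔG = ΔY/k = (+$839 billion) × 0.5023 ≈ +$421 billion.
The government should increase government purchases by $421 billion.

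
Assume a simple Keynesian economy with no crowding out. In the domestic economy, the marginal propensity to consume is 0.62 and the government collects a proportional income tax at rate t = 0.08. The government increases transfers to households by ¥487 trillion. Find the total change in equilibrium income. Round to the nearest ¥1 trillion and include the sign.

The transfer change shifts disposable income by +¥487 trillion, so first-round consumption changes by c·ΔTR = 0.62 × (+¥487 trillion) = +¥301.94 trillion.
Expenditure multiplier = 1/(1 − c(1−t)) = 1/(1 − 0.62×0.92) = 1/0.4296 ≈ 2.328.
The transfer multiplier is c × k ≈ 1.443, so ΔY = k × (c·ΔTR) = (+¥301.94 trillion) / 0.4296 ≈ +¥703 trillion.

+¥703 trillion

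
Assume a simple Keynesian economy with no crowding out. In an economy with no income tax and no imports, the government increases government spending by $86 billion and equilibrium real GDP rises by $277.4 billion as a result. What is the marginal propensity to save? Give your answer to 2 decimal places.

0.31

Implied spending multiplier k = ΔY/ΔG = 277.4/86 ≈ 3.2256.
Since k = 1/(1 − MPC), MPC = 1 − 1/k = 1 − ΔG/ΔY = 1 − 86/277.4 ≈ 0.69.
MPS = 1 − MPC = 0.31.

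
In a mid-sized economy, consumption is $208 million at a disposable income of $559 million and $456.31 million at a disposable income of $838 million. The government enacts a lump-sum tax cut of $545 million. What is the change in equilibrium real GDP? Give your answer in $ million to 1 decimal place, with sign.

+$4,409.5 million

MPC = ΔC/ΔYd = (456.31 − 208)/(838 − 559) = 248.31/279 = 0.89.
A lump-sum tax change of −$545 million shifts disposable income by +$545 million; first-round consumption changes by −c × ΔT = −0.89 × (−$545 million) = +$485.05 million.
Expenditure multiplier = 1/(1 − MPC) = 1/(1 − 0.89) = 1/0.11 ≈ 9.091.
The tax multiplier is −c × k ≈ −8.091, so ΔY = k × (−c·ΔT) = (+$485.05 million) / 0.11 ≈ +$4,409.5 million.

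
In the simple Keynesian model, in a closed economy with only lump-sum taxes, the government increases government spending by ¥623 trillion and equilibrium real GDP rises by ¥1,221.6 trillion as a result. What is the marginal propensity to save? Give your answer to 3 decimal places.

0.510

Implied spending multiplier k = ΔY/ΔG = 1,221.6/623 ≈ 1.9608.
Since k = 1/(1 − MPC), MPC = 1 − 1/k = 1 − ΔG/ΔY = 1 − 623/1,221.6 ≈ 0.490.
MPS = 1 − MPC = 0.510.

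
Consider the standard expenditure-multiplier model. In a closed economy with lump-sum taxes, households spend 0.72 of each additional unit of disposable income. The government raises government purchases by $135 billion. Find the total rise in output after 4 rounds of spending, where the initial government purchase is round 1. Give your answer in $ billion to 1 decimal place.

Round 1 adds ΔG = $135 billion; each later round is MPC = 0.72 times the previous.
After 4 rounds: 135 + 97.2 + 69.984 + 50.38848 = ΔG·(1 − c^4)/(1 − c) = 135 × (1 − 0.26873856)/0.28 ≈ $352.6 billion.

$352.6 billion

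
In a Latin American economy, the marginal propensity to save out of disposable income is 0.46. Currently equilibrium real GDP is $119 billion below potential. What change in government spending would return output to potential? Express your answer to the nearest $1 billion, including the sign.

+$55 billion

MPC = 1 − MPS = 1 − 0.46 = 0.54.
Spending multiplier = 1/(1 − MPC) = 1/(1 − 0.54) = 1/0.46 ≈ 2.174.
Need ΔY = +$119 billion, so ΔG = ΔY/k = (+$119 billion) × 0.46 ≈ +$55 billion.
The government should increase government spending by $55 billion.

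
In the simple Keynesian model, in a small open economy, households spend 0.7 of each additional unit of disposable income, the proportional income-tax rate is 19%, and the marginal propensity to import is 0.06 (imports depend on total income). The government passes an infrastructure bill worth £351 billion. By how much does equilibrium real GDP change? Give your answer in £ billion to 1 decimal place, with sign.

Government-spending multiplier = 1/(1 − c(1−t) + m) = 1/(1 − 0.7×0.81 + 0.06) = 1/0.493 ≈ 2.028.
ΔY = k × ΔG = (+£351 billion) / 0.493 ≈ +£712 billion.

+£712.0 billion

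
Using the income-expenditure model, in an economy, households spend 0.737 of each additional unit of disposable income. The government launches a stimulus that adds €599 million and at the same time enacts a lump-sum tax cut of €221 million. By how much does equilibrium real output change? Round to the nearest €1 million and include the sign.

+€2,897 million

Expenditure multiplier = 1/(1 − MPC) = 1/(1 − 0.737) = 1/0.263 ≈ 3.802.
ΔG contributes k·ΔG = (+€599 million) / 0.263 ≈ +€2,277.6 million.
ΔT of −€221 million changes first-round spending by −c·ΔT = +€162.877 million, contributing k·(−c·ΔT) = (+€162.877 million) / 0.263 ≈ +€619.3 million.
Net ΔY = k(ΔG − c·ΔT) = (+€761.877 million) / 0.263 ≈ +€2,897 million.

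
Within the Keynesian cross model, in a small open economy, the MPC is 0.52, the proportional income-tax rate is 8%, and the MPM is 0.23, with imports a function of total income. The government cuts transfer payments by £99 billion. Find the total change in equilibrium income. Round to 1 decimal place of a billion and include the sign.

The transfer change shifts disposable income by −£99 billion, so first-round consumption changes by c·ΔTR = 0.52 × (−£99 billion) = −£51.48 billion.
Expenditure multiplier = 1/(1 − c(1−t) + m) = 1/(1 − 0.52×0.92 + 0.23) = 1/0.7516 ≈ 1.33.
The transfer multiplier is c × k ≈ 0.692, so ΔY = k × (c·ΔTR) = (−£51.48 billion) / 0.7516 ≈ −£68.5 billion.

−£68.5 billion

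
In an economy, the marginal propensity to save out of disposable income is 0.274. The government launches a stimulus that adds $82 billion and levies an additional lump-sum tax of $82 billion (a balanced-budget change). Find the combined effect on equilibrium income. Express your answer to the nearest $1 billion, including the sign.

+$82 billion

MPC = 1 − MPS = 1 − 0.274 = 0.726.
Expenditure multiplier = 1/(1 − MPC) = 1/(1 − 0.726) = 1/0.274 ≈ 3.65.
ΔG contributes k·ΔG = (+$82 billion) / 0.274 ≈ +$299.3 billion.
ΔT of +$82 billion changes first-round spending by −c·ΔT = −$59.532 billion, contributing k·(−c·ΔT) = (−$59.532 billion) / 0.274 ≈ −$217.3 billion.
With ΔG = ΔT and no other leakages, the balanced-budget multiplier is 1, so ΔY = ΔG = +$82 billion.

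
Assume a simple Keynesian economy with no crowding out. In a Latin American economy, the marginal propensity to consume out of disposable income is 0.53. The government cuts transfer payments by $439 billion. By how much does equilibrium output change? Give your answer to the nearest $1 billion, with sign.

The transfer change shifts disposable income by −$439 billion, so first-round consumption changes by c·ΔTR = 0.53 × (−$439 billion) = −$232.67 billion.
Expenditure multiplier = 1/(1 − MPC) = 1/(1 − 0.53) = 1/0.47 ≈ 2.128.
The transfer multiplier is c × k ≈ 1.128, so ΔY = k × (c·ΔTR) = (−$232.67 billion) / 0.47 ≈ −$495 billion.

−$495 billion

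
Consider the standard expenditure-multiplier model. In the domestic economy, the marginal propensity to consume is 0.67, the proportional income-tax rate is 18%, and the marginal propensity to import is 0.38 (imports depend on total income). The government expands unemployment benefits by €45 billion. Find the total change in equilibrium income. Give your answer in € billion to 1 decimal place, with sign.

The transfer change shifts disposable income by +€45 billion, so first-round consumption changes by c·ΔTR = 0.67 × (+€45 billion) = +€30.15 billion.
Expenditure multiplier = 1/(1 − c(1−t) + m) = 1/(1 − 0.67×0.82 + 0.38) = 1/0.8306 ≈ 1.204.
The transfer multiplier is c × k ≈ 0.807, so ΔY = k × (c·ΔTR) = (+€30.15 billion) / 0.8306 ≈ +€36.3 billion.

+€36.3 billion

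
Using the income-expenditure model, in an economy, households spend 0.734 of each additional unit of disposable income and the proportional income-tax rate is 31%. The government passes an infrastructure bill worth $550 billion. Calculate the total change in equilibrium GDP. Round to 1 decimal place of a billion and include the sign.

+$1,114.4 billion

Expenditure multiplier = 1/(1 − c(1−t)) = 1/(1 − 0.734×0.69) = 1/0.49354 ≈ 2.026.
ΔY = k × ΔG = (+$550 billion) / 0.49354 ≈ +$1,114.4 billion.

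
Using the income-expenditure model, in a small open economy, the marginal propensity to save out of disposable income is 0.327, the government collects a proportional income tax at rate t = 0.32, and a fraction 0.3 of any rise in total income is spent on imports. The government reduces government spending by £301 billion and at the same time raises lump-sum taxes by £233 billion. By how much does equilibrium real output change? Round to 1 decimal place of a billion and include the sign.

−£543.5 billion

MPC = 1 − MPS = 1 − 0.327 = 0.673.
Expenditure multiplier = 1/(1 − c(1−t) + m) = 1/(1 − 0.673×0.68 + 0.3) = 1/0.84236 ≈ 1.187.
ΔG contributes k·ΔG = (−£301 billion) / 0.84236 ≈ −£357.3 billion.
ΔT of +£233 billion changes first-round spending by −c·ΔT = −£156.809 billion, contributing k·(−c·ΔT) = (−£156.809 billion) / 0.84236 ≈ −£186.2 billion.
Net ΔY = k(ΔG − c·ΔT) = (−£457.809 billion) / 0.84236 ≈ −£543.5 billion.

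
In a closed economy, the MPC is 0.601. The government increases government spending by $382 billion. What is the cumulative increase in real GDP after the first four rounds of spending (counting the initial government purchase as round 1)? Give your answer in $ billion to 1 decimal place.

$832.5 billion

Round 1 adds ΔG = $382 billion; each later round is MPC = 0.601 times the previous.
After 4 rounds: 382 + 229.582 + 137.978782 + 82.925247982 = ΔG·(1 − c^4)/(1 − c) = 382 × (1 − 0.130466162401)/0.399 ≈ $832.5 billion.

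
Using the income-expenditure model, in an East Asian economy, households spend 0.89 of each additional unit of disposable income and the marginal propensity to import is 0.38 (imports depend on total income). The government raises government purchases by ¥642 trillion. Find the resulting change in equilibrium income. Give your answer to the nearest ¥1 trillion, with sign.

Government-spending multiplier = 1/(1 − c + m) = 1/(1 − 0.89 + 0.38) = 1/0.49 ≈ 2.041.
ΔY = k × ΔG = (+¥642 trillion) / 0.49 ≈ +¥1,310 trillion.

+¥1,310 trillion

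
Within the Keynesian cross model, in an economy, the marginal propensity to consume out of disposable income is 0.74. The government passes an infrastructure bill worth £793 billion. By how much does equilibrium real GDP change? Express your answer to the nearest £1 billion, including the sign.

+£3,050 billion

Expenditure multiplier = 1/(1 − MPC) = 1/(1 − 0.74) = 1/0.26 ≈ 3.846.
ΔY = k × ΔG = (+£793 billion) / 0.26 = +£3,050 billion.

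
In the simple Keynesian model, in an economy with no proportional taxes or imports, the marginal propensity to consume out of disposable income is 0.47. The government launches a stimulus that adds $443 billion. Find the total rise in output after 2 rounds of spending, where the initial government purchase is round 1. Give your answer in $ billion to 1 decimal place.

Round 1 adds ΔG = $443 billion; each later round is MPC = 0.47 times the previous.
After 2 rounds: 443 + 208.21 = ΔG·(1 − c^2)/(1 − c) = 443 × (1 − 0.2209)/0.53 ≈ $651.2 billion.

$651.2 billion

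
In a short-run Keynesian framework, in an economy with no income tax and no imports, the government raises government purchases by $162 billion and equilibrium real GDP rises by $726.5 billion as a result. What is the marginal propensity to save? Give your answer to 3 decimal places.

Implied spending multiplier k = ΔY/ΔG = 726.5/162 ≈ 4.4846.
Since k = 1/(1 − MPC), MPC = 1 − 1/k = 1 − ΔG/ΔY = 1 − 162/726.5 ≈ 0.777.
MPS = 1 − MPC = 0.223.

0.223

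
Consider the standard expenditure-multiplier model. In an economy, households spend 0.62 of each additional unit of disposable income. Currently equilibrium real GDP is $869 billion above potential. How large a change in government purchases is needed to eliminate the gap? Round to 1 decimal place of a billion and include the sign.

−$330.2 billion

Spending multiplier = 1/(1 − MPC) = 1/(1 − 0.62) = 1/0.38 ≈ 2.632.
Need ΔY = −$869 billion, so ΔG = ΔY/k = (−$869 billion) × 0.38 ≈ −$330.2 billion.
The government should cut government purchases by $330.2 billion.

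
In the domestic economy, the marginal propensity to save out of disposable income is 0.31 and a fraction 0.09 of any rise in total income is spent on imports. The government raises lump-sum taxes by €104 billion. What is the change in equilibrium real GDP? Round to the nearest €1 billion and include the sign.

MPC = 1 − MPS = 1 − 0.31 = 0.69.
A lump-sum tax change of +€104 billion shifts disposable income by −€104 billion; first-round consumption changes by −c × ΔT = −0.69 × (+€104 billion) = −€71.76 billion.
Expenditure multiplier = 1/(1 − c + m) = 1/(1 − 0.69 + 0.09) = 1/0.4 = 2.5.
The tax multiplier is −c × k = −1.725, so ΔY = k × (−c·ΔT) = (−€71.76 billion) / 0.4 ≈ −€179 billion.

−€179 billion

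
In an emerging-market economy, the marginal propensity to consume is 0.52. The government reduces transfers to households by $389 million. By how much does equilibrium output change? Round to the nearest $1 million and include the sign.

−$421 million

The transfer change shifts disposable income by −$389 million, so first-round consumption changes by c·ΔTR = 0.52 × (−$389 million) = −$202.28 million.
Expenditure multiplier = 1/(1 − MPC) = 1/(1 − 0.52) = 1/0.48 ≈ 2.083.
The transfer multiplier is c × k ≈ 1.083, so ΔY = k × (c·ΔTR) = (−$202.28 million) / 0.48 ≈ −$421 million.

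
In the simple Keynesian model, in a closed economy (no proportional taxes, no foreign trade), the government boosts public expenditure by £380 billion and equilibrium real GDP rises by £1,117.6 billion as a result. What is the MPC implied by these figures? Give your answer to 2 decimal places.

Implied spending multiplier k = ΔY/ΔG = 1,117.6/380 ≈ 2.9411.
Since k = 1/(1 − MPC), MPC = 1 − 1/k = 1 − ΔG/ΔY = 1 − 380/1,117.6 ≈ 0.66.

0.66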